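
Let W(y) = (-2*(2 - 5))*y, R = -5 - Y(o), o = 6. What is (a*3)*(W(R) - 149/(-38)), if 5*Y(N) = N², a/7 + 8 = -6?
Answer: 1934961/95 ≈ 20368.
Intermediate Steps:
a = -98 (a = -56 + 7*(-6) = -56 - 42 = -98)
Y(N) = N²/5
R = -61/5 (R = -5 - 6²/5 = -5 - 36/5 = -61/5 ≈ -12.200)
W(y) = 6*y (W(y) = (-2*(-3))*y = 6*y)
(a*3)*(W(R) - 149/(-38)) = (-98*3)*(6*(-61/5) - 149/(-38)) = -294*(-366/5 - 149*(-1/38)) = -294*(-366/5 + 149/38) = -294*(-13163/190) = 1934961/95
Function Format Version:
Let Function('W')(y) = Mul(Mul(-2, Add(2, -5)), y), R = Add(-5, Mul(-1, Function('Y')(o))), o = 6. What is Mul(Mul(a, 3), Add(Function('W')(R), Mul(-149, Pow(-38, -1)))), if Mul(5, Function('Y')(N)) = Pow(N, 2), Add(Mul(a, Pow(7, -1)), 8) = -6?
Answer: Rational(1934961, 95) ≈ 20368.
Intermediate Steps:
a = -98 (a = Add(-56, Mul(7, -6)) = Add(-56, -42) = -98)
Function('Y')(N) = Mul(Rational(1, 5), Pow(N, 2))
R = Rational(-61, 5) (R = Add(-5, Mul(-1, Mul(Rational(1, 5), Pow(6, 2)))) = Add(-5, Mul(-1, Mul(Rational(1, 5), 36))) = Add(-5, Mul(-1, Rational(36, 5))) = Add(-5, Rational(-36, 5)) = Rational(-61, 5) ≈ -12.200)
Function('W')(y) = Mul(6, y) (Function('W')(y) = Mul(Mul(-2, -3), y) = Mul(6, y))
Mul(Mul(a, 3), Add(Function('W')(R), Mul(-149, Pow(-38, -1)))) = Mul(Mul(-98, 3), Add(Mul(6, Rational(-61, 5)), Mul(-149, Pow(-38, -1)))) = Mul(-294, Add(Rational(-366, 5), Mul(-149, Rational(-1, 38)))) = Mul(-294, Add(Rational(-366, 5), Rational(149, 38))) = Mul(-294, Rational(-13163, 190)) = Rational(1934961, 95)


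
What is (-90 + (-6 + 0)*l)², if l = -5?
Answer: 3600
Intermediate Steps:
(-90 + (-6 + 0)*l)² = (-90 + (-6 + 0)*(-5))² = (-90 - 6*(-5))² = (-90 + 30)² = (-60)² = 3600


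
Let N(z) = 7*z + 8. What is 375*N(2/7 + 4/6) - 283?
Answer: 5217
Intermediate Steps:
N(z) = 8 + 7*z
375*N(2/7 + 4/6) - 283 = 375*(8 + 7*(2/7 + 4/6)) - 283 = 375*(8 + 7*(2*(1/7) + 4*(1/6))) - 283 = 375*(8 + 7*(2/7 + 2/3)) - 283 = 375*(8 + 7*(20/21)) - 283 = 375*(8 + 20/3) - 283 = 375*(44/3) - 283 = 5500 - 283 = 5217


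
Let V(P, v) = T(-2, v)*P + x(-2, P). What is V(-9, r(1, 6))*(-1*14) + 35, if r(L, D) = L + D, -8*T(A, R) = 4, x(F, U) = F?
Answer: 0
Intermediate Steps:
T(A, R) = -1/2 (T(A, R) = -1/8*4 = -1/2)
r(L, D) = D + L
V(P, v) = -2 - P/2 (V(P, v) = -P/2 - 2 = -2 - P/2)
V(-9, r(1, 6))*(-1*14) + 35 = (-2 - 1/2*(-9))*(-1*14) + 35 = (-2 + 9/2)*(-14) + 35 = (5/2)*(-14) + 35 = -35 + 35 = 0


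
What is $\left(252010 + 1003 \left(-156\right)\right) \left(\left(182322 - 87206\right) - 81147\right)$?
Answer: $1334626198$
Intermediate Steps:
$\left(252010 + 1003 \left(-156\right)\right) \left(\left(182322 - 87206\right) - 81147\right) = \left(252010 - 156468\right) \left(\left(182322 - 87206\right) - 81147\right) = 95542 \left(95116 - 81147\right) = 95542 \cdot 13969 = 1334626198$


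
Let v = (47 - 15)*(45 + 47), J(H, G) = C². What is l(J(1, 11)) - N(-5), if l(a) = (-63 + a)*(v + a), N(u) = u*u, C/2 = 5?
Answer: 112603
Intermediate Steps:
C = 10 (C = 2*5 = 10)
J(H, G) = 100 (J(H, G) = 10² = 100)
v = 2944 (v = 32*92 = 2944)
N(u) = u²
l(a) = (-63 + a)*(2944 + a)
l(J(1, 11)) - N(-5) = (-185472 + 100² + 2881*100) - 1*(-5)² = (-185472 + 10000 + 288100) - 1*25 = 112628 - 25 = 112603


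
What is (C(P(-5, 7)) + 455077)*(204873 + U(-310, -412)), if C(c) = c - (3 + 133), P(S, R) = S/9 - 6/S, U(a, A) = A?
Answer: 4185802060414/45 ≈ 9.3018e+10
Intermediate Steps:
P(S, R) = -6/S + S/9 (P(S, R) = S*(⅑) - 6/S = S/9 - 6/S = -6/S + S/9)
C(c) = -136 + c (C(c) = c - 1*136 = c - 136 = -136 + c)
(C(P(-5, 7)) + 455077)*(204873 + U(-310, -412)) = ((-136 + (-6/(-5) + (⅑)*(-5))) + 455077)*(204873 - 412) = ((-136 + (-6*(-⅕) - 5/9)) + 455077)*204461 = ((-136 + (6/5 - 5/9)) + 455077)*204461 = ((-136 + 29/45) + 455077)*204461 = (-6091/45 + 455077)*204461 = (20472374/45)*204461 = 4185802060414/45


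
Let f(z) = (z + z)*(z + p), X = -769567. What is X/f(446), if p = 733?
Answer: -769567/1051668 ≈ -0.73176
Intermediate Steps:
f(z) = 2*z*(733 + z) (f(z) = (z + z)*(z + 733) = (2*z)*(733 + z) = 2*z*(733 + z))
X/f(446) = -769567*1/(892*(733 + 446)) = -769567/(2*446*1179) = -769567/1051668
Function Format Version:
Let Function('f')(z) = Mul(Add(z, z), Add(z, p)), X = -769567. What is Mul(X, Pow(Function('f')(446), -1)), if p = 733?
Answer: Rational(-769567, 1051668) ≈ -0.73176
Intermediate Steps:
Function('f')(z) = Mul(2, z, Add(733, z)) (Function('f')(z) = Mul(Add(z, z), Add(z, 733)) = Mul(Mul(2, z), Add(733, z)) = Mul(2, z, Add(733, z)))
Mul(X, Pow(Function('f')(446), -1)) = Mul(-769567, Pow(Mul(2, 446, Add(733, 446)), -1)) = Mul(-769567, Pow(Mul(2, 446, 1179), -1)) = Mul(-769567, Pow(1051668, -1)) = Mul(-769567, Rational(1, 1051668)) = Rational(-769567, 1051668)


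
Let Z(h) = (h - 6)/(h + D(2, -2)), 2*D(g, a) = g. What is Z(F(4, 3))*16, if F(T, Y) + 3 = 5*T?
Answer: 88/9 ≈ 9.7778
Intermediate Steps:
F(T, Y) = -3 + 5*T
D(g, a) = g/2
Z(h) = (-6 + h)/(1 + h) (Z(h) = (h - 6)/(h + (½)*2) = (-6 + h)/(h + 1) = (-6 + h)/(1 + h))
Z(F(4, 3))*16 = ((-6 + (-3 + 5*4))/(1 + (-3 + 5*4)))*16 = ((-6 + (-3 + 20))/(1 + (-3 + 20)))*16 = ((-6 + 17)/(1 + 17))*16 = (11/18)*16 = 88/9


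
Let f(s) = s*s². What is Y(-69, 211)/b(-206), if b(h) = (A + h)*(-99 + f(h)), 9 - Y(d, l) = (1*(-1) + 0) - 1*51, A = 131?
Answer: 61/655643625 ≈ 9.3038e-8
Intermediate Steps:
f(s) = s³
Y(d, l) = 61 (Y(d, l) = 9 - ((1*(-1) + 0) - 1*51) = 9 - ((-1 + 0) - 51) = 9 - (-1 - 51) = 9 - 1*(-52) = 9 + 52 = 61)
b(h) = (-99 + h³)*(131 + h) (b(h) = (131 + h)*(-99 + h³) = (-99 + h³)*(131 + h))
Y(-69, 211)/b(-206) = 61/(-12969 + (-206)⁴ - 99*(-206) + 131*(-206)³) = 61/(-12969 + 1800814096 + 20394 + 131*(-8741816)) = 61/(-12969 + 1800814096 + 20394 - 1145177896) = 61/655643625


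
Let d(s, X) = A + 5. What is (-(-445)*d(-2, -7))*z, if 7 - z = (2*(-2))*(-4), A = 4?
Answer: -36045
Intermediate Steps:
d(s, X) = 9 (d(s, X) = 4 + 5 = 9)
z = -9 (z = 7 - 2*(-2)*(-4) = 7 - (-4)*(-4) = 7 - 1*16 = 7 - 16 = -9)
(-(-445)*d(-2, -7))*z = -(-445)*9*(-9) = -89*(-45)*(-9) = 4005*(-9) = -36045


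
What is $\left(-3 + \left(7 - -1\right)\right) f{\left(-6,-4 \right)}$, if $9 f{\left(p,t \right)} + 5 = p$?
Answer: $- \frac{55}{9} \approx -6.1111$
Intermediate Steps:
$f{\left(p,t \right)} = - \frac{5}{9} + \frac{p}{9}$
$\left(-3 + \left(7 - -1\right)\right) f{\left(-6,-4 \right)} = \left(-3 + \left(7 - -1\right)\right) \left(- \frac{5}{9} + \frac{1}{9} \left(-6\right)\right) = \left(-3 + \left(7 + 1\right)\right) \left(- \frac{5}{9} - \frac{2}{3}\right) = \left(-3 + 8\right) \left(- \frac{11}{9}\right) = 5 \left(- \frac{11}{9}\right) = - \frac{55}{9}$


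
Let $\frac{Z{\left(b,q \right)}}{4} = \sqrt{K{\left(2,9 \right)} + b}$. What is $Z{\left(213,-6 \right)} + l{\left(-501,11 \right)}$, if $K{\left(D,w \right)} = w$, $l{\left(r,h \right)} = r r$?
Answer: $251001 + 4 \sqrt{222} \approx 2.5106 \cdot 10^{5}$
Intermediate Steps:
$l{\left(r,h \right)} = r^{2}$
$Z{\left(b,q \right)} = 4 \sqrt{9 + b}$
$Z{\left(213,-6 \right)} + l{\left(-501,11 \right)} = 4 \sqrt{9 + 213} + \left(-501\right)^{2} = 4 \sqrt{222} + 251001 = 251001 + 4 \sqrt{222}$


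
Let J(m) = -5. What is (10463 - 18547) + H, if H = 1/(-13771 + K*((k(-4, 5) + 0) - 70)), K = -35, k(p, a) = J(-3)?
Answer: -90104265/11146 ≈ -8084.0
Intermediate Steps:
k(p, a) = -5
H = -1/11146 (H = 1/(-13771 - 35*((-5 + 0) - 70)) = 1/(-13771 - 35*(-5 - 70)) = 1/(-13771 - 35*(-75)) = 1/(-13771 + 2625) = 1/(-11146) = -1/11146 ≈ -8.9718e-5)
(10463 - 18547) + H = (10463 - 18547) - 1/11146 = -8084 - 1/11146 = -90104265/11146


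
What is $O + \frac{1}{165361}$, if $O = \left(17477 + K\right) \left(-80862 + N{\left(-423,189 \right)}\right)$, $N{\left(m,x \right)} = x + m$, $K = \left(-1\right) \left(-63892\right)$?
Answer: $- \frac{1091167700813063}{165361} \approx -6.5987 \cdot 10^{9}$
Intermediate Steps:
$K = 63892$
$N{\left(m,x \right)} = m + x$
$O = -6598700424$ ($O = \left(17477 + 63892\right) \left(-80862 + \left(-423 + 189\right)\right) = 81369 \left(-80862 - 234\right) = 81369 \left(-81096\right) = -6598700424$)
$O + \frac{1}{165361} = -6598700424 + \frac{1}{165361} = - \frac{1091167700813063}{165361}$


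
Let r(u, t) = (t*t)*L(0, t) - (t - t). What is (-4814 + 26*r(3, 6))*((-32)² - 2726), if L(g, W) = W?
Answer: -1365004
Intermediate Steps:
r(u, t) = t³ (r(u, t) = (t*t)*t - (t - t) = t²*t - 1*0 = t³ + 0 = t³)
(-4814 + 26*r(3, 6))*((-32)² - 2726) = (-4814 + 26*6³)*((-32)² - 2726) = (-4814 + 26*216)*(1024 - 2726) = (-4814 + 5616)*(-1702) = 802*(-1702) = -1365004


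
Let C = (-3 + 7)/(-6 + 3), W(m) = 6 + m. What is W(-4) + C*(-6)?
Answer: 10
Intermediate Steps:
C = -4/3 (C = 4/(-3) = 4*(-1/3) = -4/3 ≈ -1.3333)
W(-4) + C*(-6) = (6 - 4) - 4/3*(-6) = 2 + 8 = 10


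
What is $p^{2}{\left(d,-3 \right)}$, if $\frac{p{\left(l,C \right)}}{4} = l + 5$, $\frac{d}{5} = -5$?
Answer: $6400$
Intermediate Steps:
$d = -25$ ($d = 5 \left(-5\right) = -25$)
$p{\left(l,C \right)} = 20 + 4 l$ ($p{\left(l,C \right)} = 4 \left(l + 5\right) = 4 \left(5 + l\right) = 20 + 4 l$)
$p^{2}{\left(d,-3 \right)} = \left(20 + 4 \left(-25\right)\right)^{2} = \left(20 - 100\right)^{2} = \left(-80\right)^{2} = 6400$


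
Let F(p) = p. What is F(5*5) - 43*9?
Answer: -362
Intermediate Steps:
F(5*5) - 43*9 = 5*5 - 43*9 = 25 - 387 = -362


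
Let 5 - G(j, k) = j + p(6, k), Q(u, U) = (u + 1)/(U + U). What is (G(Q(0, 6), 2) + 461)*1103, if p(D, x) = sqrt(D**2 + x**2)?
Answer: 6166873/12 - 2206*sqrt(10) ≈ 5.0693e+5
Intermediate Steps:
Q(u, U) = (1 + u)/(2*U) (Q(u, U) = (1 + u)/((2*U)) = (1 + u)*(1/(2*U)) = (1 + u)/(2*U))
G(j, k) = 5 - j - sqrt(36 + k**2) (G(j, k) = 5 - (j + sqrt(6**2 + k**2)) = 5 - (j + sqrt(36 + k**2)) = 5 + (-j - sqrt(36 + k**2)) = 5 - j - sqrt(36 + k**2))
(G(Q(0, 6), 2) + 461)*1103 = ((5 - (1 + 0)/(2*6) - sqrt(36 + 2**2)) + 461)*1103 = ((5 - 1/(2*6) - sqrt(36 + 4)) + 461)*1103 = ((5 - 1*1/12 - sqrt(40)) + 461)*1103 = ((5 - 1/12 - 2*sqrt(10)) + 461)*1103 = ((59/12 - 2*sqrt(10)) + 461)*1103 = (5591/12 - 2*sqrt(10))*1103 = 6166873/12 - 2206*sqrt(10)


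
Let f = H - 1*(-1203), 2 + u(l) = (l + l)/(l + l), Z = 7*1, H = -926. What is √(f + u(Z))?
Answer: 2*√69 ≈ 16.613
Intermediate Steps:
Z = 7
u(l) = -1 (u(l) = -2 + (l + l)/(l + l) = -2 + (2*l)/((2*l)) = -2 + (2*l)*(1/(2*l)) = -2 + 1 = -1)
f = 277 (f = -926 - 1*(-1203) = -926 + 1203 = 277)
√(f + u(Z)) = √(277 - 1) = √276 = 2*√69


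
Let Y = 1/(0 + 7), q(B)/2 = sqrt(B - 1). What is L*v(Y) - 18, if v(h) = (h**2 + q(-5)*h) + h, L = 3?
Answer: -858/49 + 6*I*sqrt(6)/7 ≈ -17.51 + 2.0996*I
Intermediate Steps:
q(B) = 2*sqrt(-1 + B) (q(B) = 2*sqrt(B - 1) = 2*sqrt(-1 + B))
Y = 1/7 ≈ 0.14286
v(h) = h + h**2 + 2*I*h*sqrt(6) (v(h) = (h**2 + (2*sqrt(-1 - 5))*h) + h = (h**2 + (2*sqrt(-6))*h) + h = (h**2 + (2*(I*sqrt(6)))*h) + h = (h**2 + (2*I*sqrt(6))*h) + h = (h**2 + 2*I*h*sqrt(6)) + h = h + h**2 + 2*I*h*sqrt(6))
L*v(Y) - 18 = 3*((1 + 1/7 + 2*I*sqrt(6))/7) - 18 = 3*((8/7 + 2*I*sqrt(6))/7) - 18 = 3*(8/49 + 2*I*sqrt(6)/7) - 18 = (24/49 + 6*I*sqrt(6)/7) - 18 = -858/49 + 6*I*sqrt(6)/7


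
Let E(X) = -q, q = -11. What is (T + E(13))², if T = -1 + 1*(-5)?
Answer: 25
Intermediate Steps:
E(X) = 11 (E(X) = -1*(-11) = 11)
T = -6 (T = -1 - 5 = -6)
(T + E(13))² = (-6 + 11)² = 5² = 25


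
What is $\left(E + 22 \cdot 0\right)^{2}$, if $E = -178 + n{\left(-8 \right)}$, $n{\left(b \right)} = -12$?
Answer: $36100$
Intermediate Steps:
$E = -190$ ($E = -178 - 12 = -190$)
$\left(E + 22 \cdot 0\right)^{2} = \left(-190 + 22 \cdot 0\right)^{2} = \left(-190 + 0\right)^{2} = \left(-190\right)^{2} = 36100$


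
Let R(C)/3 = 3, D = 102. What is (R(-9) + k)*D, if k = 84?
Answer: 9486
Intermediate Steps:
R(C) = 9 (R(C) = 3*3 = 9)
(R(-9) + k)*D = (9 + 84)*102 = 93*102 = 9486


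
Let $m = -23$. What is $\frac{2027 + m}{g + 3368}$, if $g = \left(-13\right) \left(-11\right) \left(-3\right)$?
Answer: $\frac{2004}{2939} \approx 0.68186$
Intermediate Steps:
$g = -429$ ($g = 143 \left(-3\right) = -429$)
$\frac{2027 + m}{g + 3368} = \frac{2027 - 23}{-429 + 3368} = \frac{2004}{2939}$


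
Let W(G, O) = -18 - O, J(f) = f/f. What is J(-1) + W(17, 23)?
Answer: -40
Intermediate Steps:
J(f) = 1
J(-1) + W(17, 23) = 1 + (-18 - 1*23) = 1 + (-18 - 23) = 1 - 41 = -40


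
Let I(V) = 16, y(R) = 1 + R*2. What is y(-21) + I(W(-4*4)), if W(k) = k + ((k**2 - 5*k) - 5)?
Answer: -25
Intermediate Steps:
y(R) = 1 + 2*R
W(k) = -5 + k**2 - 4*k (W(k) = k + (-5 + k**2 - 5*k) = -5 + k**2 - 4*k)
y(-21) + I(W(-4*4)) = (1 + 2*(-21)) + 16 = (1 - 42) + 16 = -41 + 16 = -25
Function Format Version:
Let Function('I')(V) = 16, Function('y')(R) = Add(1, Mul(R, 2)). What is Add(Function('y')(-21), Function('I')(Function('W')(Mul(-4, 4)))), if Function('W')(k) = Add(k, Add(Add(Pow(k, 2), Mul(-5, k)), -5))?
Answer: -25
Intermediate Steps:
Function('y')(R) = Add(1, Mul(2, R))
Function('W')(k) = Add(-5, Pow(k, 2), Mul(-4, k)) (Function('W')(k) = Add(k, Add(-5, Pow(k, 2), Mul(-5, k))) = Add(-5, Pow(k, 2), Mul(-4, k)))
Add(Function('y')(-21), Function('I')(Function('W')(Mul(-4, 4)))) = Add(Add(1, Mul(2, -21)), 16) = Add(Add(1, -42), 16) = Add(-41, 16) = -25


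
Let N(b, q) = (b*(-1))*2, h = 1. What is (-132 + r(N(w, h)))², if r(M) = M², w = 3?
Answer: 9216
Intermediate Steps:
N(b, q) = -2*b (N(b, q) = -b*2 = -2*b)
(-132 + r(N(w, h)))² = (-132 + (-2*3)²)² = (-132 + (-6)²)² = (-132 + 36)² = (-96)² = 9216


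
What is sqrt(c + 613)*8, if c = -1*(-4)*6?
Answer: 56*sqrt(13) ≈ 201.91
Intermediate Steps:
c = 24 (c = 4*6 = 24)
sqrt(c + 613)*8 = sqrt(24 + 613)*8 = sqrt(637)*8 = (7*sqrt(13))*8 = 56*sqrt(13)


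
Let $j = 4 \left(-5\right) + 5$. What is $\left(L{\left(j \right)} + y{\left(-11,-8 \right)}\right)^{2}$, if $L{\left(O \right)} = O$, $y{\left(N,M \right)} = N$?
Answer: $676$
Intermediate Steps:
$j = -15$ ($j = -20 + 5 = -15$)
$\left(L{\left(j \right)} + y{\left(-11,-8 \right)}\right)^{2} = \left(-15 - 11\right)^{2} = \left(-26\right)^{2} = 676$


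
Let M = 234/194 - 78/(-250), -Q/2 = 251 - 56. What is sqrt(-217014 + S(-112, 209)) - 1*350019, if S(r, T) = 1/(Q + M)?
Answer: -350019 + I*sqrt(4814959500878682246)/4710342 ≈ -3.5002e+5 + 465.85*I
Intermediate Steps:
Q = -390 (Q = -2*(251 - 56) = -2*195 = -390)
M = 18408/12125 (M = 234*(1/194) - 78*(-1/250) = 117/97 + 39/125 = 18408/12125 ≈ 1.5182)
S(r, T) = -12125/4710342 (S(r, T) = 1/(-390 + 18408/12125) = 1/(-4710342/12125) = -12125/4710342)
sqrt(-217014 + S(-112, 209)) - 1*350019 = sqrt(-217014 - 12125/4710342) - 1*350019 = sqrt(-1022210170913/4710342) - 350019 = I*sqrt(4814959500878682246)/4710342 - 350019 = -350019 + I*sqrt(4814959500878682246)/4710342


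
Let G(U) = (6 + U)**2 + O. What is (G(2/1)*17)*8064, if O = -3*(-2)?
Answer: 9596160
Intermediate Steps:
O = 6
G(U) = 6 + (6 + U)**2 (G(U) = (6 + U)**2 + 6 = 6 + (6 + U)**2)
(G(2/1)*17)*8064 = ((6 + (6 + 2/1)**2)*17)*8064 = ((6 + (6 + 2*1)**2)*17)*8064 = ((6 + (6 + 2)**2)*17)*8064 = ((6 + 8**2)*17)*8064 = ((6 + 64)*17)*8064 = (70*17)*8064 = 1190*8064 = 9596160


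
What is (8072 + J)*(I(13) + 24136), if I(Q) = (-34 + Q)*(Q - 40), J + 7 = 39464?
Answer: 1174108887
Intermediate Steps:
J = 39457 (J = -7 + 39464 = 39457)
I(Q) = (-40 + Q)*(-34 + Q) (I(Q) = (-34 + Q)*(-40 + Q) = (-40 + Q)*(-34 + Q))
(8072 + J)*(I(13) + 24136) = (8072 + 39457)*((1360 + 13**2 - 74*13) + 24136) = 47529*((1360 + 169 - 962) + 24136) = 47529*(567 + 24136) = 47529*24703 = 1174108887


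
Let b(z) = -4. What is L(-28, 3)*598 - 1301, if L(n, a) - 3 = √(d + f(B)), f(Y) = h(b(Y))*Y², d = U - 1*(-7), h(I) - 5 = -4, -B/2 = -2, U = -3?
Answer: 493 + 1196*√5 ≈ 3167.3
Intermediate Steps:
B = 4 (B = -2*(-2) = 4)
h(I) = 1 (h(I) = 5 - 4 = 1)
d = 4 (d = -3 - 1*(-7) = -3 + 7 = 4)
f(Y) = Y² (f(Y) = 1*Y² = Y²)
L(n, a) = 3 + 2*√5 (L(n, a) = 3 + √(4 + 4²) = 3 + √(4 + 16) = 3 + √20 = 3 + 2*√5)
L(-28, 3)*598 - 1301 = (3 + 2*√5)*598 - 1301 = (1794 + 1196*√5) - 1301 = 493 + 1196*√5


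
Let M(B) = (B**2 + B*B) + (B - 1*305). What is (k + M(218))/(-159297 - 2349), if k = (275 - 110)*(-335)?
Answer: -19843/80823 ≈ -0.24551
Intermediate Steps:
M(B) = -305 + B + 2*B**2 (M(B) = (B**2 + B**2) + (B - 305) = 2*B**2 + (-305 + B) = -305 + B + 2*B**2)
k = -55275 (k = 165*(-335) = -55275)
(k + M(218))/(-159297 - 2349) = (-55275 + (-305 + 218 + 2*218**2))/(-159297 - 2349) = (-55275 + (-305 + 218 + 2*47524))/(-161646) = (-55275 + (-305 + 218 + 95048))*(-1/161646) = (-55275 + 94961)*(-1/161646) = 39686*(-1/161646) = -19843/80823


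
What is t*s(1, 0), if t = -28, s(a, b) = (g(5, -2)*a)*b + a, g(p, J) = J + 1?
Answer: -28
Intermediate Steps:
g(p, J) = 1 + J
s(a, b) = a - a*b (s(a, b) = ((1 - 2)*a)*b + a = (-a)*b + a = -a*b + a = a - a*b)
t*s(1, 0) = -28*(1 - 1*0) = -28*(1 + 0) = -28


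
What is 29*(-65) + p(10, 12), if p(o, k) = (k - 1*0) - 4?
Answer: -1877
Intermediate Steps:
p(o, k) = -4 + k (p(o, k) = (k + 0) - 4 = k - 4 = -4 + k)
29*(-65) + p(10, 12) = 29*(-65) + (-4 + 12) = -1885 + 8 = -1877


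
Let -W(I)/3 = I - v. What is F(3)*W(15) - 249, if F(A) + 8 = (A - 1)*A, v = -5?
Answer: -129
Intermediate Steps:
F(A) = -8 + A*(-1 + A) (F(A) = -8 + (A - 1)*A = -8 + (-1 + A)*A = -8 + A*(-1 + A))
W(I) = -15 - 3*I (W(I) = -3*(I - 1*(-5)) = -3*(I + 5) = -3*(5 + I) = -15 - 3*I)
F(3)*W(15) - 249 = (-8 + 3**2 - 1*3)*(-15 - 3*15) - 249 = (-8 + 9 - 3)*(-15 - 45) - 249 = -2*(-60) - 249 = 120 - 249 = -129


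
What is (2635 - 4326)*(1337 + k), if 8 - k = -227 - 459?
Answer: -3434421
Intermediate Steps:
k = 694 (k = 8 - (-227 - 459) = 8 - 1*(-686) = 8 + 686 = 694)
(2635 - 4326)*(1337 + k) = (2635 - 4326)*(1337 + 694) = -1691*2031 = -3434421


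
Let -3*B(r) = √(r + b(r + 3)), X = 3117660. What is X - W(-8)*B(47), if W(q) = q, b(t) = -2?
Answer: 3117660 - 8*√5 ≈ 3.1176e+6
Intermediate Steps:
B(r) = -√(-2 + r)/3 (B(r) = -√(r - 2)/3 = -√(-2 + r)/3)
X - W(-8)*B(47) = 3117660 - (-8)*(-√(-2 + 47)/3) = 3117660 - (-8)*(-√5) = 3117660 - 8*√5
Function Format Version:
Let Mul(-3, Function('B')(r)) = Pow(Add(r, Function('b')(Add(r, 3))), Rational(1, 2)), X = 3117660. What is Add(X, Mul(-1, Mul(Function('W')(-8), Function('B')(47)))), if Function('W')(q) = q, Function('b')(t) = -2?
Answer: Add(3117660, Mul(-8, Pow(5, Rational(1, 2)))) ≈ 3.1176e+6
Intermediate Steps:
Function('B')(r) = Mul(Rational(-1, 3), Pow(Add(-2, r), Rational(1, 2))) (Function('B')(r) = Mul(Rational(-1, 3), Pow(Add(r, -2), Rational(1, 2))) = Mul(Rational(-1, 3), Pow(Add(-2, r), Rational(1, 2))))
Add(X, Mul(-1, Mul(Function('W')(-8), Function('B')(47)))) = Add(3117660, Mul(-1, Mul(-8, Mul(Rational(-1, 3), Pow(Add(-2, 47), Rational(1, 2)))))) = Add(3117660, Mul(-1, Mul(-8, Mul(Rational(-1, 3), Pow(45, Rational(1, 2)))))) = Add(3117660, Mul(-1, Mul(-8, Mul(Rational(-1, 3), Mul(3, Pow(5, Rational(1, 2))))))) = Add(3117660, Mul(-1, Mul(-8, Mul(-1, Pow(5, Rational(1, 2)))))) = Add(3117660, Mul(-1, Mul(8, Pow(5, Rational(1, 2))))) = Add(3117660, Mul(-8, Pow(5, Rational(1, 2))))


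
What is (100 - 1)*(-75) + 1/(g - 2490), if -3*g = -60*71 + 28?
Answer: -24042153/3238 ≈ -7425.0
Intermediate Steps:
g = 4232/3 (g = -(-60*71 + 28)/3 = -(-4260 + 28)/3 = -1/3*(-4232) = 4232/3 ≈ 1410.7)
(100 - 1)*(-75) + 1/(g - 2490) = (100 - 1)*(-75) + 1/(4232/3 - 2490) = 99*(-75) + 1/(-3238/3) = -7425 - 3/3238 = -24042153/3238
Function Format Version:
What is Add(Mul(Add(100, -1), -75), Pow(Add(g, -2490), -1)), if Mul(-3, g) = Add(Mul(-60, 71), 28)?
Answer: Rational(-24042153, 3238) ≈ -7425.0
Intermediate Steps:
g = Rational(4232, 3) (g = Mul(Rational(-1, 3), Add(Mul(-60, 71), 28)) = Mul(Rational(-1, 3), Add(-4260, 28)) = Mul(Rational(-1, 3), -4232) = Rational(4232, 3) ≈ 1410.7)
Add(Mul(Add(100, -1), -75), Pow(Add(g, -2490), -1)) = Add(Mul(Add(100, -1), -75), Pow(Add(Rational(4232, 3), -2490), -1)) = Add(Mul(99, -75), Pow(Rational(-3238, 3), -1)) = Add(-7425, Rational(-3, 3238)) = Rational(-24042153, 3238)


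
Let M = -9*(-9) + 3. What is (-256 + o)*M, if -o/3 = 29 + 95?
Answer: -52752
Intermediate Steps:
o = -372 (o = -3*(29 + 95) = -3*124 = -372)
M = 84 (M = 81 + 3 = 84)
(-256 + o)*M = (-256 - 372)*84 = -628*84 = -52752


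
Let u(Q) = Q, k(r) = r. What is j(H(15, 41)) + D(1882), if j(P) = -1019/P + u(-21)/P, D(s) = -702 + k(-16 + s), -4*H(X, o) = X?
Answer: 4324/3 ≈ 1441.3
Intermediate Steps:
H(X, o) = -X/4
D(s) = -718 + s (D(s) = -702 + (-16 + s) = -718 + s)
j(P) = -1040/P (j(P) = -1019/P - 21/P = -1040/P)
j(H(15, 41)) + D(1882) = -1040/((-¼*15)) + (-718 + 1882) = -1040/(-15/4) + 1164 = -1040*(-4/15) + 1164 = 832/3 + 1164 = 4324/3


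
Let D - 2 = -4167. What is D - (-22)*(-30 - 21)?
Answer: -5287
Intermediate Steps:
D = -4165 (D = 2 - 4167 = -4165)
D - (-22)*(-30 - 21) = -4165 - (-22)*(-30 - 21) = -4165 - (-22)*(-51) = -4165 - 1*1122 = -4165 - 1122 = -5287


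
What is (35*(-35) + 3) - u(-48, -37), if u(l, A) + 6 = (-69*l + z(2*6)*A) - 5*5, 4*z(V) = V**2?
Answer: -3171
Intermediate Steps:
z(V) = V**2/4
u(l, A) = -31 - 69*l + 36*A (u(l, A) = -6 + ((-69*l + ((2*6)**2/4)*A) - 5*5) = -6 + ((-69*l + ((1/4)*12**2)*A) - 25) = -6 + ((-69*l + ((1/4)*144)*A) - 25) = -6 + ((-69*l + 36*A) - 25) = -6 + (-25 - 69*l + 36*A) = -31 - 69*l + 36*A)
(35*(-35) + 3) - u(-48, -37) = (35*(-35) + 3) - (-31 - 69*(-48) + 36*(-37)) = (-1225 + 3) - (-31 + 3312 - 1332) = -1222 - 1*1949 = -1222 - 1949 = -3171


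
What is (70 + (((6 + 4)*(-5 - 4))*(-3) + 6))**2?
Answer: 119716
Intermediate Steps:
(70 + (((6 + 4)*(-5 - 4))*(-3) + 6))**2 = (70 + ((10*(-9))*(-3) + 6))**2 = (70 + (-90*(-3) + 6))**2 = (70 + (270 + 6))**2 = (70 + 276)**2 = 346**2 = 119716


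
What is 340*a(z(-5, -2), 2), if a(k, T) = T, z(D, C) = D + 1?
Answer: 680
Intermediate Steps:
z(D, C) = 1 + D
340*a(z(-5, -2), 2) = 340*2 = 680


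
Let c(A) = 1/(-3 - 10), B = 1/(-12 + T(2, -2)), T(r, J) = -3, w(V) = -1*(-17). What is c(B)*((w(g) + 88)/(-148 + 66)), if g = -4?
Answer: 105/1066 ≈ 0.098499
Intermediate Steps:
w(V) = 17
B = -1/15 (B = 1/(-12 - 3) = 1/(-15) = -1/15 ≈ -0.066667)
c(A) = -1/13 (c(A) = 1/(-13) = -1/13)
c(B)*((w(g) + 88)/(-148 + 66)) = -(17 + 88)/(13*(-148 + 66)) = -105/(13*(-82)) = -105*(-1)/(13*82) = -1/13*(-105/82) = 105/1066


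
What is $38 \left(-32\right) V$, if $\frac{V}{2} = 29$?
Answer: $-70528$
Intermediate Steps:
$V = 58$ ($V = 2 \cdot 29 = 58$)
$38 \left(-32\right) V = 38 \left(-32\right) 58 = \left(-1216\right) 58 = -70528$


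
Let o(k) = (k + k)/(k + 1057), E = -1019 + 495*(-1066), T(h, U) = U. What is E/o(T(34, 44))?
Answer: -582086589/88 ≈ -6.6146e+6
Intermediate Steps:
E = -528689 (E = -1019 - 527670 = -528689)
o(k) = 2*k/(1057 + k) (o(k) = (2*k)/(1057 + k) = 2*k/(1057 + k))
E/o(T(34, 44)) = -528689/(2*44/(1057 + 44)) = -528689/(2*44/1101) = -528689/(2*44*(1/1101)) = -528689/88/1101 = -528689*1101/88 = -582086589/88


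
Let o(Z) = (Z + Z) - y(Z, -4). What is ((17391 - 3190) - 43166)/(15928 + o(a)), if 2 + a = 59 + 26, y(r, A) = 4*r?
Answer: -9655/5254 ≈ -1.8376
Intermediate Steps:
a = 83 (a = -2 + (59 + 26) = -2 + 85 = 83)
o(Z) = -2*Z (o(Z) = (Z + Z) - 4*Z = 2*Z - 4*Z = -2*Z)
((17391 - 3190) - 43166)/(15928 + o(a)) = ((17391 - 3190) - 43166)/(15928 - 2*83) = (14201 - 43166)/(15928 - 166) = -28965/15762 = -28965*1/15762 = -9655/5254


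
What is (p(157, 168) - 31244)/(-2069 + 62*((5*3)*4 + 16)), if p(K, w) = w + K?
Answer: -30919/2643 ≈ -11.698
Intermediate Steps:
p(K, w) = K + w
(p(157, 168) - 31244)/(-2069 + 62*((5*3)*4 + 16)) = ((157 + 168) - 31244)/(-2069 + 62*((5*3)*4 + 16)) = (325 - 31244)/(-2069 + 62*(15*4 + 16)) = -30919/(-2069 + 62*(60 + 16)) = -30919/(-2069 + 62*76) = -30919/(-2069 + 4712) = -30919/2643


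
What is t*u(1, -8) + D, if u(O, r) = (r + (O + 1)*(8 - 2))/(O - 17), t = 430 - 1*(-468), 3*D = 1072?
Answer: 797/6 ≈ 132.83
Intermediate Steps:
D = 1072/3 (D = (⅓)*1072 = 1072/3 ≈ 357.33)
t = 898 (t = 430 + 468 = 898)
u(O, r) = (6 + r + 6*O)/(-17 + O) (u(O, r) = (r + (1 + O)*6)/(-17 + O) = (r + (6 + 6*O))/(-17 + O) = (6 + r + 6*O)/(-17 + O))
t*u(1, -8) + D = 898*((6 - 8 + 6*1)/(-17 + 1)) + 1072/3 = 898*((6 - 8 + 6)/(-16)) + 1072/3 = 898*(-1/16*4) + 1072/3 = 898*(-¼) + 1072/3 = -449/2 + 1072/3 = 797/6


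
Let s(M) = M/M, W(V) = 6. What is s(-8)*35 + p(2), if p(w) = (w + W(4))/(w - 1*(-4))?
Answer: 109/3 ≈ 36.333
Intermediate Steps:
s(M) = 1
p(w) = (6 + w)/(4 + w) (p(w) = (w + 6)/(w - 1*(-4)) = (6 + w)/(w + 4) = (6 + w)/(4 + w))
s(-8)*35 + p(2) = 1*35 + (6 + 2)/(4 + 2) = 35 + 8/6 = 35 + (⅙)*8 = 35 + 4/3 = 109/3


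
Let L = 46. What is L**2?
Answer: 2116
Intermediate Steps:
L**2 = 46**2 = 2116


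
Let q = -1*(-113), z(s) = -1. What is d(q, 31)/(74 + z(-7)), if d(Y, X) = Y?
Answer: 113/73 ≈ 1.5479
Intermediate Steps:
q = 113
d(q, 31)/(74 + z(-7)) = 113/(74 - 1) = 113/73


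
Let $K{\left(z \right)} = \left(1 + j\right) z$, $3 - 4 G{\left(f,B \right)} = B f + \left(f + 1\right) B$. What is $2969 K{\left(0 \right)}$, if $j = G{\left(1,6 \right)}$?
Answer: $0$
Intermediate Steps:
$G{\left(f,B \right)} = \frac{3}{4} - \frac{B f}{4} - \frac{B \left(1 + f\right)}{4}$ ($G{\left(f,B \right)} = \frac{3}{4} - \frac{B f + \left(f + 1\right) B}{4} = \frac{3}{4} - \frac{B f + \left(1 + f\right) B}{4} = \frac{3}{4} - \frac{B f + B \left(1 + f\right)}{4} = \frac{3}{4} - \left(\frac{B f}{4} + \frac{B \left(1 + f\right)}{4}\right) = \frac{3}{4} - \frac{B f}{4} - \frac{B \left(1 + f\right)}{4}$)
$j = - \frac{15}{4}$ ($j = \frac{3}{4} - \frac{3}{2} - 3 \cdot 1 = \frac{3}{4} - \frac{3}{2} - 3 = - \frac{15}{4} \approx -3.75$)
$K{\left(z \right)} = - \frac{11 z}{4}$ ($K{\left(z \right)} = \left(1 - \frac{15}{4}\right) z = - \frac{11 z}{4}$)
$2969 K{\left(0 \right)} = 2969 \left(\left(- \frac{11}{4}\right) 0\right) = 2969 \cdot 0 = 0$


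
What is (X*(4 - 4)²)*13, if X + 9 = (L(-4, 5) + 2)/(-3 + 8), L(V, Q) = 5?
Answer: 0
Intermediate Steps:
X = -38/5 (X = -9 + (5 + 2)/(-3 + 8) = -9 + 7/5 = -38/5 ≈ -7.6000)
(X*(4 - 4)²)*13 = -38*(4 - 4)²/5*13 = -38/5*0²*13 = -38/5*0*13 = 0*13 = 0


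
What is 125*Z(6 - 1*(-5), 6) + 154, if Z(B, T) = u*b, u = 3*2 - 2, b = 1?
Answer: 654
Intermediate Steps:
u = 4 (u = 6 - 2 = 4)
Z(B, T) = 4 (Z(B, T) = 4*1 = 4)
125*Z(6 - 1*(-5), 6) + 154 = 125*4 + 154 = 500 + 154 = 654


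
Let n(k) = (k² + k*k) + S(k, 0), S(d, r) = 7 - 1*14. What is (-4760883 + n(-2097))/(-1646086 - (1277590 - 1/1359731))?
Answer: -5485056953368/3975412891155 ≈ -1.3797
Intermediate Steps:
S(d, r) = -7 (S(d, r) = 7 - 14 = -7)
n(k) = -7 + 2*k² (n(k) = (k² + k*k) - 7 = (k² + k²) - 7 = 2*k² - 7 = -7 + 2*k²)
(-4760883 + n(-2097))/(-1646086 - (1277590 - 1/1359731)) = (-4760883 + (-7 + 2*(-2097)²))/(-1646086 - (1277590 - 1/1359731)) = (-4760883 + (-7 + 2*4397409))/(-1646086 - (1277590 - 1*1/1359731)) = (-4760883 + (-7 + 8794818))/(-1646086 - (1277590 - 1/1359731)) = (-4760883 + 8794811)/(-1646086 - 1*1737178728289/1359731) = 4033928/(-1646086 - 1737178728289/1359731) = 4033928/(-3975412891155/1359731) = 4033928*(-1359731/3975412891155) = -5485056953368/3975412891155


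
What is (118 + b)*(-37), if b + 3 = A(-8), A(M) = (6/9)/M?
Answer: -51023/12 ≈ -4251.9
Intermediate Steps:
A(M) = 2/(3*M) (A(M) = (6*(1/9))/M = 2/(3*M))
b = -37/12 (b = -3 + (2/3)/(-8) = -3 + (2/3)*(-1/8) = -3 - 1/12 = -37/12 ≈ -3.0833)
(118 + b)*(-37) = (118 - 37/12)*(-37) = (1379/12)*(-37) = -51023/12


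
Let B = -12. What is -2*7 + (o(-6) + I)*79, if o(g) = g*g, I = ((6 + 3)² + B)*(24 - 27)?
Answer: -13523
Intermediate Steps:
I = -207 (I = ((6 + 3)² - 12)*(24 - 27) = (9² - 12)*(-3) = (81 - 12)*(-3) = 69*(-3) = -207)
o(g) = g²
-2*7 + (o(-6) + I)*79 = -2*7 + ((-6)² - 207)*79 = -14 + (36 - 207)*79 = -14 - 171*79 = -14 - 13509 = -13523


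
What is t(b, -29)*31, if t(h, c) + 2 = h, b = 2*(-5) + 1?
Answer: -341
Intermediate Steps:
b = -9 (b = -10 + 1 = -9)
t(h, c) = -2 + h
t(b, -29)*31 = (-2 - 9)*31 = -11*31 = -341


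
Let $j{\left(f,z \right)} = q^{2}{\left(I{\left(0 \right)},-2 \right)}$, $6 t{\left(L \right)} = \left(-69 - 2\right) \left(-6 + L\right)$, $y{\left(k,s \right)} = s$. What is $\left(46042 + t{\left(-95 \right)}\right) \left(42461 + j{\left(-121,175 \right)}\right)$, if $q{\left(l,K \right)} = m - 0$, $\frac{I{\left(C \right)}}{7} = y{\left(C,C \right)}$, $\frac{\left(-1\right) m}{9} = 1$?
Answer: $\frac{6028690633}{3} \approx 2.0096 \cdot 10^{9}$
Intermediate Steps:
$m = -9$ ($m = \left(-9\right) 1 = -9$)
$I{\left(C \right)} = 7 C$
$t{\left(L \right)} = 71 - \frac{71 L}{6}$ ($t{\left(L \right)} = \frac{\left(-69 - 2\right) \left(-6 + L\right)}{6} = \frac{\left(-71\right) \left(-6 + L\right)}{6} = \frac{426 - 71 L}{6} = 71 - \frac{71 L}{6}$)
$q{\left(l,K \right)} = -9$ ($q{\left(l,K \right)} = -9 - 0 = -9 + 0 = -9$)
$j{\left(f,z \right)} = 81$ ($j{\left(f,z \right)} = \left(-9\right)^{2} = 81$)
$\left(46042 + t{\left(-95 \right)}\right) \left(42461 + j{\left(-121,175 \right)}\right) = \left(46042 + \left(71 - - \frac{6745}{6}\right)\right) \left(42461 + 81\right) = \left(46042 + \left(71 + \frac{6745}{6}\right)\right) 42542 = \left(46042 + \frac{7171}{6}\right) 42542 = \frac{283423}{6} \cdot 42542 = \frac{6028690633}{3}$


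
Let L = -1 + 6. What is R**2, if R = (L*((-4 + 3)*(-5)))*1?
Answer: 625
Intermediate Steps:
L = 5
R = 25 (R = (5*((-4 + 3)*(-5)))*1 = (5*(-1*(-5)))*1 = (5*5)*1 = 25*1 = 25)
R**2 = 25**2 = 625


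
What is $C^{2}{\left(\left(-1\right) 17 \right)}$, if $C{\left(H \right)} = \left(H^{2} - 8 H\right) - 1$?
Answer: $179776$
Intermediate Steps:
$C{\left(H \right)} = -1 + H^{2} - 8 H$
$C^{2}{\left(\left(-1\right) 17 \right)} = \left(-1 + \left(\left(-1\right) 17\right)^{2} - 8 \left(\left(-1\right) 17\right)\right)^{2} = \left(-1 + \left(-17\right)^{2} - -136\right)^{2} = \left(-1 + 289 + 136\right)^{2} = 424^{2} = 179776$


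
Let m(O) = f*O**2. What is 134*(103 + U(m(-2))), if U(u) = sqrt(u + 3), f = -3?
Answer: 13802 + 402*I ≈ 13802.0 + 402.0*I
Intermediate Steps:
m(O) = -3*O**2
U(u) = sqrt(3 + u)
134*(103 + U(m(-2))) = 134*(103 + sqrt(3 - 3*(-2)**2)) = 134*(103 + sqrt(3 - 3*4)) = 134*(103 + sqrt(3 - 12)) = 134*(103 + sqrt(-9)) = 134*(103 + 3*I) = 13802 + 402*I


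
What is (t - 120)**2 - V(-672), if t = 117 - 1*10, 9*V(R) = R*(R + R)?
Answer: -100183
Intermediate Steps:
V(R) = 2*R**2/9 (V(R) = (R*(R + R))/9 = (R*(2*R))/9 = (2*R**2)/9 = 2*R**2/9)
t = 107 (t = 117 - 10 = 107)
(t - 120)**2 - V(-672) = (107 - 120)**2 - 2*(-672)**2/9 = (-13)**2 - 2*451584/9 = 169 - 1*100352 = 169 - 100352 = -100183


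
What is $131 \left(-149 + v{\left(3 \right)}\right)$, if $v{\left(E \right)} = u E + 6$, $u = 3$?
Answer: $-17554$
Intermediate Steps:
$v{\left(E \right)} = 6 + 3 E$ ($v{\left(E \right)} = 3 E + 6 = 6 + 3 E$)
$131 \left(-149 + v{\left(3 \right)}\right) = 131 \left(-149 + \left(6 + 3 \cdot 3\right)\right) = 131 \left(-149 + \left(6 + 9\right)\right) = 131 \left(-149 + 15\right) = 131 \left(-134\right) = -17554$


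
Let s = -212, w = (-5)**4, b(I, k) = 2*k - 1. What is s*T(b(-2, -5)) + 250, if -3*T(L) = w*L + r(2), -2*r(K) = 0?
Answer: -1456750/3 ≈ -4.8558e+5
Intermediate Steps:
r(K) = 0 (r(K) = -1/2*0 = 0)
b(I, k) = -1 + 2*k
w = 625
T(L) = -625*L/3 (T(L) = -(625*L + 0)/3 = -625*L/3)
s*T(b(-2, -5)) + 250 = -(-132500)*(-1 + 2*(-5))/3 + 250 = -(-132500)*(-1 - 10)/3 + 250 = -(-132500)*(-11)/3 + 250 = -212*6875/3 + 250 = -1457500/3 + 250 = -1456750/3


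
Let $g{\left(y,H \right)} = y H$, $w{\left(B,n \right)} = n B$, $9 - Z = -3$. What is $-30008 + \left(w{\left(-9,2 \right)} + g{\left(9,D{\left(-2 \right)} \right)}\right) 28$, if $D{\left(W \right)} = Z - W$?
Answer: $-26984$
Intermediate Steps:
$Z = 12$ ($Z = 9 - -3 = 9 + 3 = 12$)
$w{\left(B,n \right)} = B n$
$D{\left(W \right)} = 12 - W$
$g{\left(y,H \right)} = H y$
$-30008 + \left(w{\left(-9,2 \right)} + g{\left(9,D{\left(-2 \right)} \right)}\right) 28 = -30008 + \left(\left(-9\right) 2 + \left(12 - -2\right) 9\right) 28 = -30008 + \left(-18 + \left(12 + 2\right) 9\right) 28 = -30008 + \left(-18 + 14 \cdot 9\right) 28 = -30008 + \left(-18 + 126\right) 28 = -30008 + 108 \cdot 28 = -30008 + 3024 = -26984$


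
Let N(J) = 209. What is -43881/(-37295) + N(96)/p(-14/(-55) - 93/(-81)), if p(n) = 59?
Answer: 10383634/2200405 ≈ 4.7190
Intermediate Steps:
-43881/(-37295) + N(96)/p(-14/(-55) - 93/(-81)) = -43881/(-37295) + 209/59 = -43881*(-1/37295) + 209*(1/59) = 43881/37295 + 209/59 = 10383634/2200405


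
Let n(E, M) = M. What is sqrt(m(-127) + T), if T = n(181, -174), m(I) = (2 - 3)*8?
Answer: I*sqrt(182) ≈ 13.491*I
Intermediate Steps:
m(I) = -8 (m(I) = -1*8 = -8)
T = -174
sqrt(m(-127) + T) = sqrt(-8 - 174) = sqrt(-182) = I*sqrt(182)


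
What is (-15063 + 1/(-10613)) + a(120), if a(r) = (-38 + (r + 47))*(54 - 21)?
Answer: -114684079/10613 ≈ -10806.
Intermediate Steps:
a(r) = 297 + 33*r (a(r) = (-38 + (47 + r))*33 = (9 + r)*33 = 297 + 33*r)
(-15063 + 1/(-10613)) + a(120) = (-15063 + 1/(-10613)) + (297 + 33*120) = (-15063 - 1/10613) + (297 + 3960) = -159863620/10613 + 4257 = -114684079/10613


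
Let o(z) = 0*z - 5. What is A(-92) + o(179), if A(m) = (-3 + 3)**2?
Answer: -5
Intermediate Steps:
o(z) = -5 (o(z) = 0 - 5 = -5)
A(m) = 0 (A(m) = 0**2 = 0)
A(-92) + o(179) = 0 - 5 = -5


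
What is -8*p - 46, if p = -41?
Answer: 282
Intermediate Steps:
-8*p - 46 = -8*(-41) - 46 = 328 - 46 = 282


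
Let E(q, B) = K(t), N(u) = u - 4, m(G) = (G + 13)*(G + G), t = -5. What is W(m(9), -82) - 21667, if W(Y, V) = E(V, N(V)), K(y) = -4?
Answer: -21671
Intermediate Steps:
m(G) = 2*G*(13 + G) (m(G) = (13 + G)*(2*G) = 2*G*(13 + G))
N(u) = -4 + u
E(q, B) = -4
W(Y, V) = -4
W(m(9), -82) - 21667 = -4 - 21667 = -21671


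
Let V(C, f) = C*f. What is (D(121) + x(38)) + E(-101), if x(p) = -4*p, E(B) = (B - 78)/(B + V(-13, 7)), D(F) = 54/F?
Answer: -3499237/23232 ≈ -150.62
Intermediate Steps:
E(B) = (-78 + B)/(-91 + B) (E(B) = (B - 78)/(B - 13*7) = (-78 + B)/(B - 91) = (-78 + B)/(-91 + B))
(D(121) + x(38)) + E(-101) = (54/121 - 4*38) + (-78 - 101)/(-91 - 101) = (54*(1/121) - 152) - 179/(-192) = (54/121 - 152) - 1/192*(-179) = -18338/121 + 179/192 = -3499237/23232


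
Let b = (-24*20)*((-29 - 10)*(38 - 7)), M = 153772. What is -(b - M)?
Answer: -426548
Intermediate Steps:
b = 580320 (b = -(-18720)*31 = -480*(-1209) = 580320)
-(b - M) = -(580320 - 1*153772) = -(580320 - 153772) = -1*426548 = -426548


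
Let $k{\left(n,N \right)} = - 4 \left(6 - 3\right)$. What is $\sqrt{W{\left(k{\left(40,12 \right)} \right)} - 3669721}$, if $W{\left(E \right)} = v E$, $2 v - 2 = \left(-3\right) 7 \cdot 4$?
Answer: $i \sqrt{3669229} \approx 1915.5 i$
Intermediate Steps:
$k{\left(n,N \right)} = -12$ ($k{\left(n,N \right)} = \left(-4\right) 3 = -12$)
$v = -41$ ($v = 1 + \frac{\left(-3\right) 7 \cdot 4}{2} = 1 + \frac{\left(-21\right) 4}{2} = 1 + \frac{1}{2} \left(-84\right) = 1 - 42 = -41$)
$W{\left(E \right)} = - 41 E$
$\sqrt{W{\left(k{\left(40,12 \right)} \right)} - 3669721} = \sqrt{\left(-41\right) \left(-12\right) - 3669721} = \sqrt{492 - 3669721} = \sqrt{-3669229} = i \sqrt{3669229}$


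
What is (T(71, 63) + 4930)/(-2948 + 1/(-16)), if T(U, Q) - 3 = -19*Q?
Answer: -59776/47169 ≈ -1.2673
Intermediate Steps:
T(U, Q) = 3 - 19*Q
(T(71, 63) + 4930)/(-2948 + 1/(-16)) = ((3 - 19*63) + 4930)/(-2948 + 1/(-16)) = ((3 - 1197) + 4930)/(-2948 - 1/16) = (-1194 + 4930)/(-47169/16) = 3736*(-16/47169) = -59776/47169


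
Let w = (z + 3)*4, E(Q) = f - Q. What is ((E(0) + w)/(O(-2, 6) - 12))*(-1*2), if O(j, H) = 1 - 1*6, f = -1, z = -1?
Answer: 14/17 ≈ 0.82353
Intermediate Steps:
O(j, H) = -5 (O(j, H) = 1 - 6 = -5)
E(Q) = -1 - Q
w = 8 (w = (-1 + 3)*4 = 2*4 = 8)
((E(0) + w)/(O(-2, 6) - 12))*(-1*2) = (((-1 - 1*0) + 8)/(-5 - 12))*(-1*2) = (((-1 + 0) + 8)/(-17))*(-2) = ((-1 + 8)*(-1/17))*(-2) = (7*(-1/17))*(-2) = -7/17*(-2) = 14/17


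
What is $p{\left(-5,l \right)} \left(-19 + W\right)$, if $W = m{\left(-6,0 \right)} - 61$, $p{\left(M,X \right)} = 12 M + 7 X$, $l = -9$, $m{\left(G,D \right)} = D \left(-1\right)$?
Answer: $9840$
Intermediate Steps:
$m{\left(G,D \right)} = - D$
$p{\left(M,X \right)} = 7 X + 12 M$
$W = -61$ ($W = \left(-1\right) 0 - 61 = 0 - 61 = -61$)
$p{\left(-5,l \right)} \left(-19 + W\right) = \left(7 \left(-9\right) + 12 \left(-5\right)\right) \left(-19 - 61\right) = \left(-63 - 60\right) \left(-80\right) = \left(-123\right) \left(-80\right) = 9840$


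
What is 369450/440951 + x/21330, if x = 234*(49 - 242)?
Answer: -668547809/522526935 ≈ -1.2795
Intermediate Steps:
x = -45162 (x = 234*(-193) = -45162)
369450/440951 + x/21330 = 369450/440951 - 45162/21330 = 369450*(1/440951) - 45162*1/21330 = 369450/440951 - 2509/1185 = -668547809/522526935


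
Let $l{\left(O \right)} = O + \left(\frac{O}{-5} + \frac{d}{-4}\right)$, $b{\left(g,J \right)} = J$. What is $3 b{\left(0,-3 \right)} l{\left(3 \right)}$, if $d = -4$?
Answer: $- \frac{153}{5} \approx -30.6$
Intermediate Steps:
$l{\left(O \right)} = 1 + \frac{4 O}{5}$ ($l{\left(O \right)} = O + \left(\frac{O}{-5} - \frac{4}{-4}\right) = O + \left(O \left(- \frac{1}{5}\right) - -1\right) = O - \left(-1 + \frac{O}{5}\right) = 1 + \frac{4 O}{5}$)
$3 b{\left(0,-3 \right)} l{\left(3 \right)} = 3 \left(-3\right) \left(1 + \frac{4}{5} \cdot 3\right) = - 9 \left(1 + \frac{12}{5}\right) = \left(-9\right) \frac{17}{5} = - \frac{153}{5}$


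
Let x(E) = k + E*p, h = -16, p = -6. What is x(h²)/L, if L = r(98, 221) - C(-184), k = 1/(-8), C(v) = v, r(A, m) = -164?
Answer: -12289/160 ≈ -76.806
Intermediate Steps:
k = -⅛ ≈ -0.12500
L = 20 (L = -164 - 1*(-184) = -164 + 184 = 20)
x(E) = -⅛ - 6*E (x(E) = -⅛ + E*(-6) = -⅛ - 6*E)
x(h²)/L = (-⅛ - 6*(-16)²)/20 = (-⅛ - 6*256)*(1/20) = (-⅛ - 1536)*(1/20) = -12289/8*1/20 = -12289/160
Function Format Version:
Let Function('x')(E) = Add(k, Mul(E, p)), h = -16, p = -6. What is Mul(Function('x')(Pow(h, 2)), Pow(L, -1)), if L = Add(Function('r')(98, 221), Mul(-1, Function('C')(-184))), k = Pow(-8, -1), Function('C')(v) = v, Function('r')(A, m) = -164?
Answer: Rational(-12289, 160) ≈ -76.806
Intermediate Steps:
k = Rational(-1, 8) ≈ -0.12500
L = 20 (L = Add(-164, Mul(-1, -184)) = Add(-164, 184) = 20)
Function('x')(E) = Add(Rational(-1, 8), Mul(-6, E)) (Function('x')(E) = Add(Rational(-1, 8), Mul(E, -6)) = Add(Rational(-1, 8), Mul(-6, E)))
Mul(Function('x')(Pow(h, 2)), Pow(L, -1)) = Mul(Add(Rational(-1, 8), Mul(-6, Pow(-16, 2))), Pow(20, -1)) = Mul(Add(Rational(-1, 8), Mul(-6, 256)), Rational(1, 20)) = Mul(Add(Rational(-1, 8), -1536), Rational(1, 20)) = Mul(Rational(-12289, 8), Rational(1, 20)) = Rational(-12289, 160)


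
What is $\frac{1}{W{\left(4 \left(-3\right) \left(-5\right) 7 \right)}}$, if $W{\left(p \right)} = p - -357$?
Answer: $\frac{1}{777} \approx 0.001287$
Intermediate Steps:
$W{\left(p \right)} = 357 + p$ ($W{\left(p \right)} = p + 357 = 357 + p$)
$\frac{1}{W{\left(4 \left(-3\right) \left(-5\right) 7 \right)}} = \frac{1}{357 + 4 \left(-3\right) \left(-5\right) 7} = \frac{1}{357 + \left(-12\right) \left(-5\right) 7} = \frac{1}{357 + 60 \cdot 7} = \frac{1}{357 + 420} = \frac{1}{777}$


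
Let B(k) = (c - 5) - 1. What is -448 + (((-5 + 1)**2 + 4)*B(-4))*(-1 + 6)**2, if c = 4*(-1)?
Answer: -5448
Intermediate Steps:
c = -4
B(k) = -10 (B(k) = (-4 - 5) - 1 = -9 - 1 = -10)
-448 + (((-5 + 1)**2 + 4)*B(-4))*(-1 + 6)**2 = -448 + (((-5 + 1)**2 + 4)*(-10))*(-1 + 6)**2 = -448 + (((-4)**2 + 4)*(-10))*5**2 = -448 + ((16 + 4)*(-10))*25 = -448 + (20*(-10))*25 = -448 - 200*25 = -448 - 5000 = -5448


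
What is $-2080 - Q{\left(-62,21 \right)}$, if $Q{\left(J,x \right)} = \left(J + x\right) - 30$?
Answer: $-2009$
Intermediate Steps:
$Q{\left(J,x \right)} = -30 + J + x$
$-2080 - Q{\left(-62,21 \right)} = -2080 - \left(-30 - 62 + 21\right) = -2080 - -71 = -2080 + 71 = -2009$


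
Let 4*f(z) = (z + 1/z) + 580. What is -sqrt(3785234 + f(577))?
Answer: -sqrt(5041241880974)/1154 ≈ -1945.6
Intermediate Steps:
f(z) = 145 + z/4 + 1/(4*z) (f(z) = ((z + 1/z) + 580)/4 = (580 + z + 1/z)/4 = 145 + z/4 + 1/(4*z))
-sqrt(3785234 + f(577)) = -sqrt(3785234 + (1/4)*(1 + 577*(580 + 577))/577) = -sqrt(3785234 + (1/4)*(1/577)*(1 + 577*1157)) = -sqrt(3785234 + (1/4)*(1/577)*(1 + 667589)) = -sqrt(3785234 + (1/4)*(1/577)*667590) = -sqrt(3785234 + 333795/1154) = -sqrt(4368493831/1154) = -sqrt(5041241880974)/1154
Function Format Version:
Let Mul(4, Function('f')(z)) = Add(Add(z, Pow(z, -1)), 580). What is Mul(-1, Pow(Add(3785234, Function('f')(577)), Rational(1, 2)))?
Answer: Mul(Rational(-1, 1154), Pow(5041241880974, Rational(1, 2))) ≈ -1945.6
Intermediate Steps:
Function('f')(z) = Add(145, Mul(Rational(1, 4), z), Mul(Rational(1, 4), Pow(z, -1))) (Function('f')(z) = Mul(Rational(1, 4), Add(Add(z, Pow(z, -1)), 580)) = Mul(Rational(1, 4), Add(580, z, Pow(z, -1))) = Add(145, Mul(Rational(1, 4), z), Mul(Rational(1, 4), Pow(z, -1))))
Mul(-1, Pow(Add(3785234, Function('f')(577)), Rational(1, 2))) = Mul(-1, Pow(Add(3785234, Mul(Rational(1, 4), Pow(577, -1), Add(1, Mul(577, Add(580, 577))))), Rational(1, 2))) = Mul(-1, Pow(Add(3785234, Mul(Rational(1, 4), Rational(1, 577), Add(1, Mul(577, 1157)))), Rational(1, 2))) = Mul(-1, Pow(Add(3785234, Mul(Rational(1, 4), Rational(1, 577), Add(1, 667589))), Rational(1, 2))) = Mul(-1, Pow(Add(3785234, Mul(Rational(1, 4), Rational(1, 577), 667590)), Rational(1, 2))) = Mul(-1, Pow(Add(3785234, Rational(333795, 1154)), Rational(1, 2))) = Mul(-1, Pow(Rational(4368493831, 1154), Rational(1, 2))) = Mul(-1, Mul(Rational(1, 1154), Pow(5041241880974, Rational(1, 2)))) = Mul(Rational(-1, 1154), Pow(5041241880974, Rational(1, 2)))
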